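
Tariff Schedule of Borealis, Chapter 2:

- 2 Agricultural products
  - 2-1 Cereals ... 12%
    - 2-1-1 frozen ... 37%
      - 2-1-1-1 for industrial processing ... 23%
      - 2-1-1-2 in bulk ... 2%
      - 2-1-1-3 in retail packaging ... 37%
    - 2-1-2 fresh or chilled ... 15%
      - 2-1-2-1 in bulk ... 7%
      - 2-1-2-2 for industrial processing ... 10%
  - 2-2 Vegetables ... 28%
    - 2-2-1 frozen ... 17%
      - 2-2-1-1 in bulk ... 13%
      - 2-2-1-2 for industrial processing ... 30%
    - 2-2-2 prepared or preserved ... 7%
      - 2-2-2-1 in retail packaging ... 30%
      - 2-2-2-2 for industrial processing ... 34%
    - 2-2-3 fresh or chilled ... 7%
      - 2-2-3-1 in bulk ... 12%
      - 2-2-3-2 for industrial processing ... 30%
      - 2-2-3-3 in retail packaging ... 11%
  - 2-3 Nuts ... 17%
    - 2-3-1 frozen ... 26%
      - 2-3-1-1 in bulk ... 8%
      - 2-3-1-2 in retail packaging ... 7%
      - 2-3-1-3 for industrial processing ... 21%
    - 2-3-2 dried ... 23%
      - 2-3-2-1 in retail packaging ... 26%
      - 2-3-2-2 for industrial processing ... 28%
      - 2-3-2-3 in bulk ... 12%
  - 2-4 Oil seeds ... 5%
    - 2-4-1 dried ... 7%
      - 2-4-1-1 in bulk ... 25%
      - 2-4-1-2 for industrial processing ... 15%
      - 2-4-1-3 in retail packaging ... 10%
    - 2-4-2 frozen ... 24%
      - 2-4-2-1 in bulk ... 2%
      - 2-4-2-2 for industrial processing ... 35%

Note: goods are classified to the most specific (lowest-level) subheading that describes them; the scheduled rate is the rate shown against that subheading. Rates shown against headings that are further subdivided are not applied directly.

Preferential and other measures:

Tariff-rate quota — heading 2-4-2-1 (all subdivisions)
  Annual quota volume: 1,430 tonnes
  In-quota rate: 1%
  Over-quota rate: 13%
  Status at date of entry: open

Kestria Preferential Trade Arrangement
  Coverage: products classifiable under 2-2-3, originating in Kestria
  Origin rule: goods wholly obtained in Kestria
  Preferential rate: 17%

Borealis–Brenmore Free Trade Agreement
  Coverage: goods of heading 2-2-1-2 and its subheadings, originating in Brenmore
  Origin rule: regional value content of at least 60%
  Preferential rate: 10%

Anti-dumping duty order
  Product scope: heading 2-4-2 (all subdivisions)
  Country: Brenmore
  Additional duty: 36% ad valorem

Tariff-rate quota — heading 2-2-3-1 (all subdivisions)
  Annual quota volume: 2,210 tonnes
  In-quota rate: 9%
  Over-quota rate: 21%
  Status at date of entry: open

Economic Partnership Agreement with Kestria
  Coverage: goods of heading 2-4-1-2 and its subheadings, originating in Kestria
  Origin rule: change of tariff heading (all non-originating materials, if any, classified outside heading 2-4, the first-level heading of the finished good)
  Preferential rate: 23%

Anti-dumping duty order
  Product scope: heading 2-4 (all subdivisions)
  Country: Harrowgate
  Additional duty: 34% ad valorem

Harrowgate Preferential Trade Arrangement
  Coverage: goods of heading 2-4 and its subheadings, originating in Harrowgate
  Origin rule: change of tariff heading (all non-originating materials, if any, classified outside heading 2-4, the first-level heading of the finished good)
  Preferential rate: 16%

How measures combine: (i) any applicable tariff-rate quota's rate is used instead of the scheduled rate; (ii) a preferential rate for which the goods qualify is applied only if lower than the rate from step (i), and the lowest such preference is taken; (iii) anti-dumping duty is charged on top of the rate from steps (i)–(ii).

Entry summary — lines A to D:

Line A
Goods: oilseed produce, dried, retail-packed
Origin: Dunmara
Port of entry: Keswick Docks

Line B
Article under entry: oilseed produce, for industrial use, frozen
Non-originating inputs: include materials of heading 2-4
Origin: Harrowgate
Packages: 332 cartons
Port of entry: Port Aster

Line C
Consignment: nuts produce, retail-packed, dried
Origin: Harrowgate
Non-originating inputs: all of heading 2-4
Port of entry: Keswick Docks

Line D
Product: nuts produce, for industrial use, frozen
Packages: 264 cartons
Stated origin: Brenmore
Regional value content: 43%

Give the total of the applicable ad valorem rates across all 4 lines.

Line A: oilseed → 2-4; dried → 2-4-1; retail-packed → 2-4-1-3. Scheduled 10%. No special measure applies. → 10%.
Line B: oilseed → 2-4; frozen → 2-4-2; for industrial use → 2-4-2-2. Scheduled 35%. Harrowgate agreement on 2-4: CTH not met; anti-dumping (Harrowgate, 2-4): +34%; total 35% + 34% = 69%. → 69%.
Line C: nuts → 2-3; dried → 2-3-2; retail-packed → 2-3-2-1. Scheduled 26%. Harrowgate agreement on 2-4: 2-3-2-1 not covered. → 26%.
Line D: nuts → 2-3; frozen → 2-3-1; for industrial use → 2-3-1-3. Scheduled 21%. Brenmore agreement on 2-2-1-2: 2-3-1-3 not covered. → 21%.
Sum: 10% + 69% + 26% + 21% = 126%.

126%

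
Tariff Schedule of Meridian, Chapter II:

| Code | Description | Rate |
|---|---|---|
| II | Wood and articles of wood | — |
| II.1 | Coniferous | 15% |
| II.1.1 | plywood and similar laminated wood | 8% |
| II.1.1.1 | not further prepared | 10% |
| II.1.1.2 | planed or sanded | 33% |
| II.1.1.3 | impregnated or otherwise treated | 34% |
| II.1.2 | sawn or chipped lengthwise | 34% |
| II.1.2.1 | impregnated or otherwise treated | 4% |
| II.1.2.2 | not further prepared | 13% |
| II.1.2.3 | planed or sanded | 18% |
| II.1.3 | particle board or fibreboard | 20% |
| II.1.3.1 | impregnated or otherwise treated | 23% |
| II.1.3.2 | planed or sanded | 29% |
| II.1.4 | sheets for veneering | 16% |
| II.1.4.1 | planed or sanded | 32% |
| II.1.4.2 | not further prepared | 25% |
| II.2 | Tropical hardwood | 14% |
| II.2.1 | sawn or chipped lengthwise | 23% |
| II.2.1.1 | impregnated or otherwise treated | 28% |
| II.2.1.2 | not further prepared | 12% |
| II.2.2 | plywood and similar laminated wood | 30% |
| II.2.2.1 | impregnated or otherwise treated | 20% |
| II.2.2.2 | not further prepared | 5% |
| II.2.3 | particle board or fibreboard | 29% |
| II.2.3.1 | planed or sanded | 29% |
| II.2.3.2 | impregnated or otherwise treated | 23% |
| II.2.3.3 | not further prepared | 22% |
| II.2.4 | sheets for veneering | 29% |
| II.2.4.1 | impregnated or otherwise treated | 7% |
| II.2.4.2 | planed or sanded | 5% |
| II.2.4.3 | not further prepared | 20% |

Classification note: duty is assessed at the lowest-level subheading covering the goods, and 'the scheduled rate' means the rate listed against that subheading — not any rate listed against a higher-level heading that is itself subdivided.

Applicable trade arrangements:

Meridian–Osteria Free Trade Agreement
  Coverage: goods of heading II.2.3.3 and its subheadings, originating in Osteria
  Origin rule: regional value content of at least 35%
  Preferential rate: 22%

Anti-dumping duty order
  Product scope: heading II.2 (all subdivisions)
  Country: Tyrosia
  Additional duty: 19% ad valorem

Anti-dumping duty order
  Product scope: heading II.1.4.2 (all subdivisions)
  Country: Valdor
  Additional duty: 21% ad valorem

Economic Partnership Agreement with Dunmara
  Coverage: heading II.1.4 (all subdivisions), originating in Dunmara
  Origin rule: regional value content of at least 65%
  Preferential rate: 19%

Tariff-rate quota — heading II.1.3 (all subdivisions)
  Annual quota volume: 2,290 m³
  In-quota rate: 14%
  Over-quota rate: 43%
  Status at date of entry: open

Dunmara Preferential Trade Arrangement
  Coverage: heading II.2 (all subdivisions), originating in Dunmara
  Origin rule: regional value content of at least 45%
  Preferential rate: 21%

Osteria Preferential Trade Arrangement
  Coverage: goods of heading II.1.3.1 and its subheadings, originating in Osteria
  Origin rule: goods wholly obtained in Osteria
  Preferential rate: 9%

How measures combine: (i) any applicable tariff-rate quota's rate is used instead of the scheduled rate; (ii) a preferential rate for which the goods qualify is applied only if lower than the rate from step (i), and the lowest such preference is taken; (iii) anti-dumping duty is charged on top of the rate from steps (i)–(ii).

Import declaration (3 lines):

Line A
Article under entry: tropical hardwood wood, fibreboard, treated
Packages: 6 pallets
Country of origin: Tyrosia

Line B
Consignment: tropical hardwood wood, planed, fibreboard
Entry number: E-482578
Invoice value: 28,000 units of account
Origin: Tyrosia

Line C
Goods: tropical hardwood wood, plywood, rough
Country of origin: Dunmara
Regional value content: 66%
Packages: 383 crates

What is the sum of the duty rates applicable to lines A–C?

Line A: tropical hardwood → II.2; fibreboard → II.2.3; treated → II.2.3.2. Scheduled 23%. anti-dumping (Tyrosia, II.2): +19%; total 23% + 19% = 42%. → 42%.
Line B: tropical hardwood → II.2; fibreboard → II.2.3; planed → II.2.3.1. Scheduled 29%. anti-dumping (Tyrosia, II.2): +19%; total 29% + 19% = 48%. → 48%.
Line C: tropical hardwood → II.2; plywood → II.2.2; rough → II.2.2.2. Scheduled 5%. Dunmara agreement on II.1.4: II.2.2.2 not covered; Dunmara agreement on II.2: RVC ≥ 45% → 21% available; preference 21% not lower than 5% → no reduction. → 5%.
Sum: 42% + 48% + 5% = 95%.

95%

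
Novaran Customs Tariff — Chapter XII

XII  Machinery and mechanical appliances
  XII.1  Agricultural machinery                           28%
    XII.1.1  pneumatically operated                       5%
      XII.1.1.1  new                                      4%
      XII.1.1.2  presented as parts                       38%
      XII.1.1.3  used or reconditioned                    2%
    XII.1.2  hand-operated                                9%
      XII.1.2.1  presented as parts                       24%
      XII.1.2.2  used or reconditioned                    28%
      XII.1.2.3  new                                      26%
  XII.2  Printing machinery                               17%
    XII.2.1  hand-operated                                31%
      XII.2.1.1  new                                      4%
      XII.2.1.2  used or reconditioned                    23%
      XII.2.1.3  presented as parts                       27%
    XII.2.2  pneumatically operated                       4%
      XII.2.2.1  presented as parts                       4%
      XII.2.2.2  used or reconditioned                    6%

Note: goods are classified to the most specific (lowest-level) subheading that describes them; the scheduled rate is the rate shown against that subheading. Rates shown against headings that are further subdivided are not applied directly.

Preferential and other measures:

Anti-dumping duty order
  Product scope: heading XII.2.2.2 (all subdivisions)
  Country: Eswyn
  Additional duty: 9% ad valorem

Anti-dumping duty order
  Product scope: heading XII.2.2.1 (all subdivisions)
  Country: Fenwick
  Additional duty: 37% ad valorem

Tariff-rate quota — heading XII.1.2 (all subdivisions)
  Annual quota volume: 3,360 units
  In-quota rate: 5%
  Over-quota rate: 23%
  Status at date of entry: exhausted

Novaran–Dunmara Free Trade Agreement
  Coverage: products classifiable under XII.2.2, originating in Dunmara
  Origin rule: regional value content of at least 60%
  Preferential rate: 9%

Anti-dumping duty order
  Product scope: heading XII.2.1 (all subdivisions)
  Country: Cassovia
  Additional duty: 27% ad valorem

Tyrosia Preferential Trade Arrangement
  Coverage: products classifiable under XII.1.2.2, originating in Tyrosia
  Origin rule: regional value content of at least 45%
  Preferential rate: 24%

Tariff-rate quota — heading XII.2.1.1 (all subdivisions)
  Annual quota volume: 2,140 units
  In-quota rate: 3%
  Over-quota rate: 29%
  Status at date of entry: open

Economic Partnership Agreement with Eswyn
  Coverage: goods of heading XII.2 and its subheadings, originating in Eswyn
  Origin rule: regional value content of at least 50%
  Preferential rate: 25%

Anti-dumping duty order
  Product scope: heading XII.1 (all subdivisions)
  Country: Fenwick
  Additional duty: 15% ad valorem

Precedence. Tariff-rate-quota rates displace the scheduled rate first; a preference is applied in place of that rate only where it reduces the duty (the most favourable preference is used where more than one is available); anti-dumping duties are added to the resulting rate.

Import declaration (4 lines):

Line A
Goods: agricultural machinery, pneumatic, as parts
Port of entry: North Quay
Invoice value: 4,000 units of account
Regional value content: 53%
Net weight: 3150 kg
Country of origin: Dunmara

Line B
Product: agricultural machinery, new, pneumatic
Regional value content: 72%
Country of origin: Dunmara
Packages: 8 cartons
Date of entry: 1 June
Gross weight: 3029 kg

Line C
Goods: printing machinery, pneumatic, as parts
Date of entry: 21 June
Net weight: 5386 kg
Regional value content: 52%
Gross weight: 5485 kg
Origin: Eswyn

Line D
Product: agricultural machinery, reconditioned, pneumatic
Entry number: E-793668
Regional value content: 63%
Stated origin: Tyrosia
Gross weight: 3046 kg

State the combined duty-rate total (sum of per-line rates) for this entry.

Line A: agricultural → XII.1; pneumatic → XII.1.1; as parts → XII.1.1.2. Scheduled 38%. Dunmara agreement on XII.2.2: XII.1.1.2 not covered. → 38%.
Line B: agricultural → XII.1; pneumatic → XII.1.1; new → XII.1.1.1. Scheduled 4%. Dunmara agreement on XII.2.2: XII.1.1.1 not covered. → 4%.
Line C: printing → XII.2; pneumatic → XII.2.2; as parts → XII.2.2.1. Scheduled 4%. Eswyn agreement on XII.2: RVC ≥ 50% → 25% available; preference 25% not lower than 4% → no reduction. → 4%.
Line D: agricultural → XII.1; pneumatic → XII.1.1; reconditioned → XII.1.1.3. Scheduled 2%. Tyrosia agreement on XII.1.2.2: XII.1.1.3 not covered. → 2%.
Sum: 38% + 4% + 4% + 2% = 48%.

48%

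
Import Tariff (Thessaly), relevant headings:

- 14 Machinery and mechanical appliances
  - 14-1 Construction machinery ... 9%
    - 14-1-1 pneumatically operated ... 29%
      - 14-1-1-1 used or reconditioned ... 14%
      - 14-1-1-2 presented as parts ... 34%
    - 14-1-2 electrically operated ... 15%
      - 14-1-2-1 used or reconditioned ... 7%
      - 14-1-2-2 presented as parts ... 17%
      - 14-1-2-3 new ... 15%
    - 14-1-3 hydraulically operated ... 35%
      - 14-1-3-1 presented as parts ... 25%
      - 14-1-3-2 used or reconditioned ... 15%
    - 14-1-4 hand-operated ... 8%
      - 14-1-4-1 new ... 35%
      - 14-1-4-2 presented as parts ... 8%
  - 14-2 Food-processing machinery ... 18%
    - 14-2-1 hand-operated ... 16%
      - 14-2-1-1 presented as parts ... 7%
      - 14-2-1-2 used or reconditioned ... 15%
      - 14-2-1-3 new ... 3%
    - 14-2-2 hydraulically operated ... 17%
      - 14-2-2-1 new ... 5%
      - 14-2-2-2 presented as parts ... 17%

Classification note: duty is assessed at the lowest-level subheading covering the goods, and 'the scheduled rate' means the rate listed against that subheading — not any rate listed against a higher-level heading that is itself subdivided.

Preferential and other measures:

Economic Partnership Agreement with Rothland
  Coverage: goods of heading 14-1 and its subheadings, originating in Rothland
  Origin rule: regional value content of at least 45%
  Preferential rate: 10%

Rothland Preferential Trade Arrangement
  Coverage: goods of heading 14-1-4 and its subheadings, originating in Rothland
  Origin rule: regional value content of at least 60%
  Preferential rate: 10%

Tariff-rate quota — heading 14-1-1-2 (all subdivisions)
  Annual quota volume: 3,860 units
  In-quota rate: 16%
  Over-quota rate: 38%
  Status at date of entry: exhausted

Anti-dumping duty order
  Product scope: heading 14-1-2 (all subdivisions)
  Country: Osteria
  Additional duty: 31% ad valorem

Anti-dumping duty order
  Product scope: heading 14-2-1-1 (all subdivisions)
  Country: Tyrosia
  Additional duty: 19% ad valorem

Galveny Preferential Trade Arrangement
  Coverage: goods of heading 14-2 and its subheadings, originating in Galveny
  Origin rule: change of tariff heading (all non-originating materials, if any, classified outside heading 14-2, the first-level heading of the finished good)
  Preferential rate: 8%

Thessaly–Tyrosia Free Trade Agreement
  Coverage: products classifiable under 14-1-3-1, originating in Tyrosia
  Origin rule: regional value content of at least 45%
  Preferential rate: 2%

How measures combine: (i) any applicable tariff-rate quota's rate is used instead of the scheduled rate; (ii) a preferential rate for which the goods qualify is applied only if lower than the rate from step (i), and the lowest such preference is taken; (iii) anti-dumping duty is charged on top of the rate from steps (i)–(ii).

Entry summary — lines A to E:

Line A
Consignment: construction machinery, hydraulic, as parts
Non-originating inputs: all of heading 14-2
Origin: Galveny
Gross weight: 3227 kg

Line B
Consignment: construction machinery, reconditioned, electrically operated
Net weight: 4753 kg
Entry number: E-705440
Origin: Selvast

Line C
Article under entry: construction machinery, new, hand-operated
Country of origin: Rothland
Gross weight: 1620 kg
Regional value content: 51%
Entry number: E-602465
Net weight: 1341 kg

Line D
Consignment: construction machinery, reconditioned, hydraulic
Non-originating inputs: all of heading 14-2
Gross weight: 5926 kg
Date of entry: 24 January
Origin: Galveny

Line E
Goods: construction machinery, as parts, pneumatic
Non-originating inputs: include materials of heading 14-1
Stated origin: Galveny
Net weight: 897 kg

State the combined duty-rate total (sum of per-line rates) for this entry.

95%

Line A: construction → 14-1; hydraulic → 14-1-3; as parts → 14-1-3-1. Scheduled 25%. Galveny agreement on 14-2: 14-1-3-1 not covered. → 25%.
Line B: construction → 14-1; electrically operated → 14-1-2; reconditioned → 14-1-2-1. Scheduled 7%. No special measure applies. → 7%.
Line C: construction → 14-1; hand-operated → 14-1-4; new → 14-1-4-1. Scheduled 35%. Rothland agreement on 14-1: RVC ≥ 45% → 10% available; Rothland agreement on 14-1-4: RVC < 60%; preferential 10%. → 10%.
Line D: construction → 14-1; hydraulic → 14-1-3; reconditioned → 14-1-3-2. Scheduled 15%. Galveny agreement on 14-2: 14-1-3-2 not covered. → 15%.
Line E: construction → 14-1; pneumatic → 14-1-1; as parts → 14-1-1-2. Scheduled 34%. quota on 14-1-1-2 exhausted → over-quota 38%; Galveny agreement on 14-2: 14-1-1-2 not covered. → 38%.
Sum: 25% + 7% + 10% + 15% + 38% = 95%.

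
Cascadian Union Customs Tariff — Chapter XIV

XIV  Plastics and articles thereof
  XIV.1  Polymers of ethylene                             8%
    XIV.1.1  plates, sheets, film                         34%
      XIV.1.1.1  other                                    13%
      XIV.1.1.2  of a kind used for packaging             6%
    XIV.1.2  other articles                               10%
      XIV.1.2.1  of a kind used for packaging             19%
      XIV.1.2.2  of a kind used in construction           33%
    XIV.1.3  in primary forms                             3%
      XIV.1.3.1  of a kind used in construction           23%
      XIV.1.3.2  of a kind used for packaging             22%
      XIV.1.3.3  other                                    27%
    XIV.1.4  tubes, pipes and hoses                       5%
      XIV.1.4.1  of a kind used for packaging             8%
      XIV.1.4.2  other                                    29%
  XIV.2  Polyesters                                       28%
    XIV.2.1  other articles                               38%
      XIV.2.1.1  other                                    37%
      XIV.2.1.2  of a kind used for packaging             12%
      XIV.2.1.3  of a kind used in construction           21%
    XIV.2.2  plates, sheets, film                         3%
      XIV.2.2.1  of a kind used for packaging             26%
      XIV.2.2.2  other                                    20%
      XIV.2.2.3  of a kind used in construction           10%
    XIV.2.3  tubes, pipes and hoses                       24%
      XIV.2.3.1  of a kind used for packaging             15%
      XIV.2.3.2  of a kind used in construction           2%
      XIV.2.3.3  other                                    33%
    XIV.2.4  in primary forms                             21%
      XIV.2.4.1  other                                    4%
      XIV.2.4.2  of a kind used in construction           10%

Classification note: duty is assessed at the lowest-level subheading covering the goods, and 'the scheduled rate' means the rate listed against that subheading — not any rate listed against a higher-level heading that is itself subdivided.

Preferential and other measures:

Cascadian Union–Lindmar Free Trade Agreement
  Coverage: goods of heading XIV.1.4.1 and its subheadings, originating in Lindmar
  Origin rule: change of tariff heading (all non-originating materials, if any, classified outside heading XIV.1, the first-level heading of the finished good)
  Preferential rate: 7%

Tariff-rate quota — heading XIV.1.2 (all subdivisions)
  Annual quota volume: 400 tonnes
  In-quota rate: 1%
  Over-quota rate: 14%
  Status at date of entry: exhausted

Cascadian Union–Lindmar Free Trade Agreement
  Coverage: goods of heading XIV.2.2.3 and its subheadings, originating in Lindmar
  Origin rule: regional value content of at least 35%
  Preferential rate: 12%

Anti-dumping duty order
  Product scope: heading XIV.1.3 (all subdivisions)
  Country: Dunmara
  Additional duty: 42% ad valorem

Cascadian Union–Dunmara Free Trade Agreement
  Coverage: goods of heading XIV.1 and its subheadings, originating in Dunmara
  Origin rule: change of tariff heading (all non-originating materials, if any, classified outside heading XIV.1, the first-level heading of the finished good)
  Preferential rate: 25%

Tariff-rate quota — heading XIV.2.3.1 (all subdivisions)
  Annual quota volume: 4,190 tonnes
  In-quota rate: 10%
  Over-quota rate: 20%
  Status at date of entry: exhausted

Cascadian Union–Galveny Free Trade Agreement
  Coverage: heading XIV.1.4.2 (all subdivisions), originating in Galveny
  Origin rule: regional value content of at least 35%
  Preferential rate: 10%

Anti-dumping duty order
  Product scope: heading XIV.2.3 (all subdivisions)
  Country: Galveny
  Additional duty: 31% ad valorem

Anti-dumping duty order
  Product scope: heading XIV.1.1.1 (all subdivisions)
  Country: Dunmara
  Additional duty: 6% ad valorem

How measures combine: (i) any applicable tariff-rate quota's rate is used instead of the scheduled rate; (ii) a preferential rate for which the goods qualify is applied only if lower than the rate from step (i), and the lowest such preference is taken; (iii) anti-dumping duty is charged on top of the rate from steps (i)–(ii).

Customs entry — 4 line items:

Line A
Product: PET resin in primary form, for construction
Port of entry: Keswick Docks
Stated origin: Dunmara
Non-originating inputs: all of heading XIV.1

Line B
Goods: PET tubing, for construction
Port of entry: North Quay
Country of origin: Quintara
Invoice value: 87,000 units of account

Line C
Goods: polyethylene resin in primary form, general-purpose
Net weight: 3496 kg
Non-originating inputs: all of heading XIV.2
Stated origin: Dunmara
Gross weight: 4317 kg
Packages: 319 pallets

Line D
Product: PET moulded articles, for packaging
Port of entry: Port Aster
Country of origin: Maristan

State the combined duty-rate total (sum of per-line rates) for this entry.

Line A: PET → XIV.2; resin in primary form → XIV.2.4; for construction → XIV.2.4.2. Scheduled 10%. Dunmara agreement on XIV.1: XIV.2.4.2 not covered. → 10%.
Line B: PET → XIV.2; tubing → XIV.2.3; for construction → XIV.2.3.2. Scheduled 2%. No special measure applies. → 2%.
Line C: polyethylene → XIV.1; resin in primary form → XIV.1.3; general-purpose → XIV.1.3.3. Scheduled 27%. Dunmara agreement on XIV.1: CTH met → 25% available; preferential 25%; anti-dumping (Dunmara, XIV.1.3): +42%; total 25% + 42% = 67%. → 67%.
Line D: PET → XIV.2; moulded articles → XIV.2.1; for packaging → XIV.2.1.2. Scheduled 12%. No special measure applies. → 12%.
Sum: 10% + 2% + 67% + 12% = 91%.

91%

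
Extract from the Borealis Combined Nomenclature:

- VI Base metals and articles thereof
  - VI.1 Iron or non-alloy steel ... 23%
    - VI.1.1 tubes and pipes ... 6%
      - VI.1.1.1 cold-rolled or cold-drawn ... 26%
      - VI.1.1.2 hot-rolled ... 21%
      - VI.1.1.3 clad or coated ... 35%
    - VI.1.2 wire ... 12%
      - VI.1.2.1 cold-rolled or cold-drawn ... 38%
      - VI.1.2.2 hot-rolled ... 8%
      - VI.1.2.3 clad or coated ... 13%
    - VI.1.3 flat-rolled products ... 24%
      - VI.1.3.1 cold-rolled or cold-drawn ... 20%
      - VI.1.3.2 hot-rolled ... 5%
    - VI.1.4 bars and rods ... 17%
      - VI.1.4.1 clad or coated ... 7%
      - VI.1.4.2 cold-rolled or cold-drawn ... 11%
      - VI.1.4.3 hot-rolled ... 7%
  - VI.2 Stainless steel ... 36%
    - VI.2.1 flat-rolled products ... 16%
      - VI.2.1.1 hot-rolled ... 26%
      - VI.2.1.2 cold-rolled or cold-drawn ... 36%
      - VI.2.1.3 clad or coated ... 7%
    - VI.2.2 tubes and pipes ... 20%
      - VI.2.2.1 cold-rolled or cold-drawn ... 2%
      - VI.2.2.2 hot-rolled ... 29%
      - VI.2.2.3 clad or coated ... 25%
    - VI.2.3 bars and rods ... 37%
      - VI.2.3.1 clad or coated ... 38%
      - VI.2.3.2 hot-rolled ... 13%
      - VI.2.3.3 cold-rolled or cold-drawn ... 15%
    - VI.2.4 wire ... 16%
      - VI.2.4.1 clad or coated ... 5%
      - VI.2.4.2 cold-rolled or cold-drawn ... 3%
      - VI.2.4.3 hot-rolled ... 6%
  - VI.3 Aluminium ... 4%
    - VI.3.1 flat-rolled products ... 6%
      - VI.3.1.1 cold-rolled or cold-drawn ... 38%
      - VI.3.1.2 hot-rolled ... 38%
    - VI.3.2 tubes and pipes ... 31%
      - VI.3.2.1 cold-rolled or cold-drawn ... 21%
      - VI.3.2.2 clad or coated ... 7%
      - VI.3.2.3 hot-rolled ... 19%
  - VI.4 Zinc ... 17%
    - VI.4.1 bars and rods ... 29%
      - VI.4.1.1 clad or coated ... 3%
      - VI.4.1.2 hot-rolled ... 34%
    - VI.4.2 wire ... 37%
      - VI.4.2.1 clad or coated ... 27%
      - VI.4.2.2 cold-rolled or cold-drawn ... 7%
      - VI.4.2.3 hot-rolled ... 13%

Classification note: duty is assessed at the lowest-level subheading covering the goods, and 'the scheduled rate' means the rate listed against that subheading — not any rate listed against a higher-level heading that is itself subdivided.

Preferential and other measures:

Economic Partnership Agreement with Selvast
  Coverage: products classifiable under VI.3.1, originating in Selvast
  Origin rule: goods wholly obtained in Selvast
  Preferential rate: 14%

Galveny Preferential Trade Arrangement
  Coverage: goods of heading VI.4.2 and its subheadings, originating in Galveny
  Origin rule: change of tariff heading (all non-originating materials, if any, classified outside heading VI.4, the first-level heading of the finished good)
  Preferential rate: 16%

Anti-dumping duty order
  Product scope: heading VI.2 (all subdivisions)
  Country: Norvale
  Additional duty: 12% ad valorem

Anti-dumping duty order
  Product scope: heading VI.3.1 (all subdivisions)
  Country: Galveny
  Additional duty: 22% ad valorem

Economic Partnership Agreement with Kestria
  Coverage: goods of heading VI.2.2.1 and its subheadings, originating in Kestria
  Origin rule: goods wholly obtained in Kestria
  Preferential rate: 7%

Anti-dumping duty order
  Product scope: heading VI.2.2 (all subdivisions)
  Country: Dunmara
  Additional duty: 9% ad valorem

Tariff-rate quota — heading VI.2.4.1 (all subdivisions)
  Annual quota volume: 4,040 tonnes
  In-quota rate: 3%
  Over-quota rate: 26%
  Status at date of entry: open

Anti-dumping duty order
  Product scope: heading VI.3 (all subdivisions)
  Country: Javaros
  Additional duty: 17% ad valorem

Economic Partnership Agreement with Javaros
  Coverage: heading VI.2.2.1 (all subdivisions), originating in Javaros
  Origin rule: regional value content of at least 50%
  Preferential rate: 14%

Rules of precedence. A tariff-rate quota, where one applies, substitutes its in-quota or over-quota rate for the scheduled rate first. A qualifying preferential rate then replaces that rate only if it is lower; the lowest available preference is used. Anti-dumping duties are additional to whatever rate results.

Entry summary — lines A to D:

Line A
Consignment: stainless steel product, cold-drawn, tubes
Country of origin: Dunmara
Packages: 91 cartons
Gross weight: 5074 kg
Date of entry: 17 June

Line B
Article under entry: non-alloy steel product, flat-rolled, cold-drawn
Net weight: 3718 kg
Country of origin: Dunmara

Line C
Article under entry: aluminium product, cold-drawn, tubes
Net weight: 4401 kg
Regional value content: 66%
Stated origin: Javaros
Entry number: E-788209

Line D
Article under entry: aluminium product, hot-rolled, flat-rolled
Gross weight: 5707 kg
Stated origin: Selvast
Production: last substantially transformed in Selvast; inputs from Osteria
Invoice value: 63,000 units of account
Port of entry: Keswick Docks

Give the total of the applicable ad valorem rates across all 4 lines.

Line A: stainless steel → VI.2; tubes → VI.2.2; cold-drawn → VI.2.2.1. Scheduled 2%. anti-dumping (Dunmara, VI.2.2): +9%; total 2% + 9% = 11%. → 11%.
Line B: non-alloy steel → VI.1; flat-rolled → VI.1.3; cold-drawn → VI.1.3.1. Scheduled 20%. No special measure applies. → 20%.
Line C: aluminium → VI.3; tubes → VI.3.2; cold-drawn → VI.3.2.1. Scheduled 21%. Javaros agreement on VI.2.2.1: VI.3.2.1 not covered; anti-dumping (Javaros, VI.3): +17%; total 21% + 17% = 38%. → 38%.
Line D: aluminium → VI.3; flat-rolled → VI.3.1; hot-rolled → VI.3.1.2. Scheduled 38%. Selvast agreement on VI.3.1: not wholly obtained. → 38%.
Sum: 11% + 20% + 38% + 38% = 107%.

107%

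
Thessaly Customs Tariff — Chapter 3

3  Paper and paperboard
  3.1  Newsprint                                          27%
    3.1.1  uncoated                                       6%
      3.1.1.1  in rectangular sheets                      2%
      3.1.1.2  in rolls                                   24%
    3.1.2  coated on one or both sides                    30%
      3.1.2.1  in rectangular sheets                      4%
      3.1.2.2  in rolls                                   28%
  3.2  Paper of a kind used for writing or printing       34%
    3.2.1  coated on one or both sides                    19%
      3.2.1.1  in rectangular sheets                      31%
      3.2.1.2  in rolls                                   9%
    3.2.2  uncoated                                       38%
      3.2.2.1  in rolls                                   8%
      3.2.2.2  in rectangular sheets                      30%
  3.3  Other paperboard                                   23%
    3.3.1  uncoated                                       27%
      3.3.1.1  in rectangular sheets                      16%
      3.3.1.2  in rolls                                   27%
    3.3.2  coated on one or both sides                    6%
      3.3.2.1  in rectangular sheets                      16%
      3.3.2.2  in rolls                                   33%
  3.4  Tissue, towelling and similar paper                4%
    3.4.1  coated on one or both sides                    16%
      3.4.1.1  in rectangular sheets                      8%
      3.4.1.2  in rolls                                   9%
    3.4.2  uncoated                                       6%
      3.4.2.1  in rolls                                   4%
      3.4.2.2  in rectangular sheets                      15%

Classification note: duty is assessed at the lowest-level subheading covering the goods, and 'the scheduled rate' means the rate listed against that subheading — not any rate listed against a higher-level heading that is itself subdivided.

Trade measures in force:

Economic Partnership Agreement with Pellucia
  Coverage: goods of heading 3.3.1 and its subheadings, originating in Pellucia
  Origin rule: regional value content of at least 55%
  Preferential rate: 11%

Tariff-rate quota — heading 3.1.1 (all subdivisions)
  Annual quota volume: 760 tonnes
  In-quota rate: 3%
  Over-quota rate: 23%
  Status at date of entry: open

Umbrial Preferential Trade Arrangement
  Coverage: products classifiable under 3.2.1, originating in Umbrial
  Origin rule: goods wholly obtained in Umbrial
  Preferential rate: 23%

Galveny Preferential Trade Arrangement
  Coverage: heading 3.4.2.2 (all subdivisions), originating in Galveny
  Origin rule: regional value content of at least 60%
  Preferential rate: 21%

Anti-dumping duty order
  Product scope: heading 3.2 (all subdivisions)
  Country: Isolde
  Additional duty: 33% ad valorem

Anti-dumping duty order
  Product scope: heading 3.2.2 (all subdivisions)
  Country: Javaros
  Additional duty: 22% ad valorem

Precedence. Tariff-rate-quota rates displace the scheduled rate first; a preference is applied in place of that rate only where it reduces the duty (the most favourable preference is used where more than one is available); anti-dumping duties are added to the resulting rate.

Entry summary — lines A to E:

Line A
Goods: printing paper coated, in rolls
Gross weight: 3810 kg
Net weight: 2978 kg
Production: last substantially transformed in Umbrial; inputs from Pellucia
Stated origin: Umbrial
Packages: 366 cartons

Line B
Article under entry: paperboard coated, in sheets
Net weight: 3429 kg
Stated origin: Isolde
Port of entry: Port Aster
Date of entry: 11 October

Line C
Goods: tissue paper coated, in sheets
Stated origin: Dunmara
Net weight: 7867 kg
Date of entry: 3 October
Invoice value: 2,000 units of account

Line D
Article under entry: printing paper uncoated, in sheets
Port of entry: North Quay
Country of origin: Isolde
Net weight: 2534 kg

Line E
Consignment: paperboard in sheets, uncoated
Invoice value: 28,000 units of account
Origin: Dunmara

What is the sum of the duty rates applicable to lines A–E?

Line A: printing paper → 3.2; coated → 3.2.1; in rolls → 3.2.1.2. Scheduled 9%. Umbrial agreement on 3.2.1: not wholly obtained. → 9%.
Line B: paperboard → 3.3; coated → 3.3.2; in sheets → 3.3.2.1. Scheduled 16%. No special measure applies. → 16%.
Line C: tissue paper → 3.4; coated → 3.4.1; in sheets → 3.4.1.1. Scheduled 8%. No special measure applies. → 8%.
Line D: printing paper → 3.2; uncoated → 3.2.2; in sheets → 3.2.2.2. Scheduled 30%. anti-dumping (Isolde, 3.2): +33%; total 30% + 33% = 63%. → 63%.
Line E: paperboard → 3.3; uncoated → 3.3.1; in sheets → 3.3.1.1. Scheduled 16%. No special measure applies. → 16%.
Sum: 9% + 16% + 8% + 63% + 16% = 112%.

112%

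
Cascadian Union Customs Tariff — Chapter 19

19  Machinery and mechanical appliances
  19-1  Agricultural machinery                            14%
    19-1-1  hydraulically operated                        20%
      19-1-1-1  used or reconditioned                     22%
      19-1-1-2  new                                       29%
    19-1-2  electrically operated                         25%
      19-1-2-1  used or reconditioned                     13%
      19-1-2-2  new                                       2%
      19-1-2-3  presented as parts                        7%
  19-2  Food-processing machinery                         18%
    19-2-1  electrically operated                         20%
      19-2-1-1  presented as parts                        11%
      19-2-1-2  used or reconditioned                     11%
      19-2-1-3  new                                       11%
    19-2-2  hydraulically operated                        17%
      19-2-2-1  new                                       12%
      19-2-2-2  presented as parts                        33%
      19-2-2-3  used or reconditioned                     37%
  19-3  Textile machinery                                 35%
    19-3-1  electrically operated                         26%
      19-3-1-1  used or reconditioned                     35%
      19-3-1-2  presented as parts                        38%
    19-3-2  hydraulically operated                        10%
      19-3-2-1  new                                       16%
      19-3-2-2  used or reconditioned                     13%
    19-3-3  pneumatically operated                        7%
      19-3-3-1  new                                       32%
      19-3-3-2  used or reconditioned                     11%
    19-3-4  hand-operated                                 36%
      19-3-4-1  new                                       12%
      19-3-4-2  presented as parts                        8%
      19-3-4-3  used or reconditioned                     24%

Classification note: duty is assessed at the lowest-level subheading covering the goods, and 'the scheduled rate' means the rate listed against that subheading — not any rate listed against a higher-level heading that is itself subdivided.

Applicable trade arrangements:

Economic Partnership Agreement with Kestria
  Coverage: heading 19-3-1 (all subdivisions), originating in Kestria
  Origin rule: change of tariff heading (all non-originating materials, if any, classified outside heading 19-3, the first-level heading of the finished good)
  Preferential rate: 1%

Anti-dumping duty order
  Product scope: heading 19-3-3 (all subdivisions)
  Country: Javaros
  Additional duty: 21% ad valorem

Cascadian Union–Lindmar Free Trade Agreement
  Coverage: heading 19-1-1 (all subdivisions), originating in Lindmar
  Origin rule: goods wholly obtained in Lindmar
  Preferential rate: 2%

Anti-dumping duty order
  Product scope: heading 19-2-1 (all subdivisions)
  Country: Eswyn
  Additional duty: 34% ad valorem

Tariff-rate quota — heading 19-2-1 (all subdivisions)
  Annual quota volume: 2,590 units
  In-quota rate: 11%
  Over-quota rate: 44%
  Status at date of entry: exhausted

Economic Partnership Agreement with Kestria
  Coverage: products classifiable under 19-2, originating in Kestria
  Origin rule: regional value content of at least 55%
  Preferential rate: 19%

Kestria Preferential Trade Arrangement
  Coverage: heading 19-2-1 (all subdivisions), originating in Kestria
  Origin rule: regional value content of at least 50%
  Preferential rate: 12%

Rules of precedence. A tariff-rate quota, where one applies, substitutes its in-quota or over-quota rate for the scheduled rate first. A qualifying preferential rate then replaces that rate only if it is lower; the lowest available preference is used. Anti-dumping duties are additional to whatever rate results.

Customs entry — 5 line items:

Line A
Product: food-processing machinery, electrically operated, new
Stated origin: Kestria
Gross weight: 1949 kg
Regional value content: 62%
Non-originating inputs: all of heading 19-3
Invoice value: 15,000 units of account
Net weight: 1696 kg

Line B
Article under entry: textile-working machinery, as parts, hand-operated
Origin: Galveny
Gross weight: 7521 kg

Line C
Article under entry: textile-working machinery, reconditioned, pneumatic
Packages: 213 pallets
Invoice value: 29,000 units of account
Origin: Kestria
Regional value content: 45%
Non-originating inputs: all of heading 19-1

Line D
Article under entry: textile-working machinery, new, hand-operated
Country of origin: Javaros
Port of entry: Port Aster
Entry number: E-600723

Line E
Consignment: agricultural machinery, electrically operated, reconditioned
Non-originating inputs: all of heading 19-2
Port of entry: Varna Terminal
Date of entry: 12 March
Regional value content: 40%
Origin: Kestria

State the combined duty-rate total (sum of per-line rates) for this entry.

Line A: food-processing → 19-2; electrically operated → 19-2-1; new → 19-2-1-3. Scheduled 11%. quota on 19-2-1 exhausted → over-quota 44%; Kestria agreement on 19-3-1: 19-2-1-3 not covered; Kestria agreement on 19-2: RVC ≥ 55% → 19% available; Kestria agreement on 19-2-1: RVC ≥ 50% → 12% available; preferential 12%. → 12%.
Line B: textile-working → 19-3; hand-operated → 19-3-4; as parts → 19-3-4-2. Scheduled 8%. No special measure applies. → 8%.
Line C: textile-working → 19-3; pneumatic → 19-3-3; reconditioned → 19-3-3-2. Scheduled 11%. Kestria agreement on 19-3-1: 19-3-3-2 not covered; Kestria agreement on 19-2: 19-3-3-2 not covered; Kestria agreement on 19-2-1: 19-3-3-2 not covered. → 11%.
Line D: textile-working → 19-3; hand-operated → 19-3-4; new → 19-3-4-1. Scheduled 12%. No special measure applies. → 12%.
Line E: agricultural → 19-1; electrically operated → 19-1-2; reconditioned → 19-1-2-1. Scheduled 13%. Kestria agreement on 19-3-1: 19-1-2-1 not covered; Kestria agreement on 19-2: 19-1-2-1 not covered; Kestria agreement on 19-2-1: 19-1-2-1 not covered. → 13%.
Sum: 12% + 8% + 11% + 12% + 13% = 56%.

56%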